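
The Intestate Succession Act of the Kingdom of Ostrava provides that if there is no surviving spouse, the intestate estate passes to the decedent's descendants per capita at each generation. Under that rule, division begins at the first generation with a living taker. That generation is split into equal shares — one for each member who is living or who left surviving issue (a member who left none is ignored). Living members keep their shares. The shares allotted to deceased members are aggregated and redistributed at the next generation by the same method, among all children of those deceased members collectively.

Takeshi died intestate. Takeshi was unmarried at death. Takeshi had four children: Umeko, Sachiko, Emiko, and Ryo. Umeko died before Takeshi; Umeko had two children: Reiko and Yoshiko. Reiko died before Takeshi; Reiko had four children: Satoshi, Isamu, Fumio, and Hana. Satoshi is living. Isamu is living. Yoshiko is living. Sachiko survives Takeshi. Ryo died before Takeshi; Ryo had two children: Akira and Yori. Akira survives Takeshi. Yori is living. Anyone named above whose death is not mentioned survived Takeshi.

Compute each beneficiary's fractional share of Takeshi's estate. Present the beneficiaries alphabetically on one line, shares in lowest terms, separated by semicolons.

There is no surviving spouse, so the entire estate passes to Takeshi's descendants per capita at each generation.
At generation 1 (Umeko, Sachiko, Emiko, Ryo) there are 4 shares of (1)/4 = 1/4 each.
Living: Sachiko and Emiko — each takes 1/4.
Deceased: Umeko and Ryo. Their combined 1/2 is pooled and carried to generation 2.
At generation 2 (Reiko, Yoshiko, Akira, Yori) there are 4 shares of (1/2)/4 = 1/8 each.
Living: Yoshiko, Akira, and Yori — each takes 1/8.
Deceased: Reiko. That 1/8 share is carried to generation 3.
At generation 3 (Satoshi, Isamu, Fumio, Hana) there are 4 shares of (1/8)/4 = 1/32 each.
Living: Satoshi, Isamu, Fumio, and Hana — each takes 1/32.

Akira 1/8; Emiko 1/4; Fumio 1/32; Hana 1/32; Isamu 1/32; Sachiko 1/4; Satoshi 1/32; Yori 1/8; Yoshiko 1/8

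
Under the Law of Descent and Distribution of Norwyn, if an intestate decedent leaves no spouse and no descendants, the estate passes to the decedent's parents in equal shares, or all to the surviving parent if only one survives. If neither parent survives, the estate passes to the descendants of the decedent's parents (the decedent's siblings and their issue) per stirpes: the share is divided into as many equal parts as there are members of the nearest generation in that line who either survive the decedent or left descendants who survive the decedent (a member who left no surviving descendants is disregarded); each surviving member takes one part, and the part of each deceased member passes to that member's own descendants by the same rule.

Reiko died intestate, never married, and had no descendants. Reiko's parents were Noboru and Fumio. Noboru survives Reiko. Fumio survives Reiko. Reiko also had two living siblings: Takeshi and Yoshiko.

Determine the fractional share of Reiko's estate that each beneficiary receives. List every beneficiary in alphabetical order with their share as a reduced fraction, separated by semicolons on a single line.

Both parents survive, so Noboru and Fumio each take 1/2. The siblings take nothing because a surviving parent has priority.

Fumio 1/2; Noboru 1/2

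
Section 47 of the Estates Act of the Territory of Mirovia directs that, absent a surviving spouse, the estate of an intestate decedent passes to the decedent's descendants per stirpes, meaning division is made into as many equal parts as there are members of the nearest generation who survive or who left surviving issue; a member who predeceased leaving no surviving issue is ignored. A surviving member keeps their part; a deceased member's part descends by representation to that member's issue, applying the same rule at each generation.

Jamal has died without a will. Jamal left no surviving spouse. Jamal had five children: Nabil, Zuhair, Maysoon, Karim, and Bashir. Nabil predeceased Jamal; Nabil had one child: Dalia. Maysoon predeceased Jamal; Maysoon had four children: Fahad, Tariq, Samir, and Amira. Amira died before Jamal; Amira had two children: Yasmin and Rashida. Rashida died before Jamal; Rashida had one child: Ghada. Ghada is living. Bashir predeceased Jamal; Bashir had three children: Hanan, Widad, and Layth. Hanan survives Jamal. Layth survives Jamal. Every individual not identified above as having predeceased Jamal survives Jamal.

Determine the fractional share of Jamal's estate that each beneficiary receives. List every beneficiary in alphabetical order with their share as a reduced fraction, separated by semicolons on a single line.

Dalia 1/5; Fahad 1/20; Ghada 1/40; Hanan 1/15; Karim 1/5; Layth 1/15; Samir 1/20; Tariq 1/20; Widad 1/15; Yasmin 1/40; Zuhair 1/5

There is no surviving spouse, so the entire estate passes to Jamal's descendants per stirpes.
The estate is divided into 5 equal shares of 1/5 among Nabil, Zuhair, Maysoon, Karim, Bashir.
Nabil predeceased; the 1/5 allotted to Nabil's branch passes to Nabil's issue by representation.
Dalia is the sole taker at this level and receives the full 1/5.
Zuhair is living and takes 1/5.
Maysoon predeceased; the 1/5 allotted to Maysoon's branch passes to Maysoon's issue by representation.
The 1/5 is divided into 4 equal shares of 1/20 among Fahad, Tariq, Samir, Amira.
Fahad is living and takes 1/20.
Tariq is living and takes 1/20.
Samir is living and takes 1/20.
Amira predeceased; the 1/20 allotted to Amira's branch passes to Amira's issue by representation.
The 1/20 is divided into 2 equal shares of 1/40 among Yasmin, Rashida.
Yasmin is living and takes 1/40.
Rashida predeceased; the 1/40 allotted to Rashida's branch passes to Rashida's issue by representation.
Ghada is the sole taker at this level and receives the full 1/40.
Karim is living and takes 1/5.
Bashir predeceased; the 1/5 allotted to Bashir's branch passes to Bashir's issue by representation.
The 1/5 is divided into 3 equal shares of 1/15 among Hanan, Widad, Layth.
Hanan is living and takes 1/15.
Widad is living and takes 1/15.
Layth is living and takes 1/15.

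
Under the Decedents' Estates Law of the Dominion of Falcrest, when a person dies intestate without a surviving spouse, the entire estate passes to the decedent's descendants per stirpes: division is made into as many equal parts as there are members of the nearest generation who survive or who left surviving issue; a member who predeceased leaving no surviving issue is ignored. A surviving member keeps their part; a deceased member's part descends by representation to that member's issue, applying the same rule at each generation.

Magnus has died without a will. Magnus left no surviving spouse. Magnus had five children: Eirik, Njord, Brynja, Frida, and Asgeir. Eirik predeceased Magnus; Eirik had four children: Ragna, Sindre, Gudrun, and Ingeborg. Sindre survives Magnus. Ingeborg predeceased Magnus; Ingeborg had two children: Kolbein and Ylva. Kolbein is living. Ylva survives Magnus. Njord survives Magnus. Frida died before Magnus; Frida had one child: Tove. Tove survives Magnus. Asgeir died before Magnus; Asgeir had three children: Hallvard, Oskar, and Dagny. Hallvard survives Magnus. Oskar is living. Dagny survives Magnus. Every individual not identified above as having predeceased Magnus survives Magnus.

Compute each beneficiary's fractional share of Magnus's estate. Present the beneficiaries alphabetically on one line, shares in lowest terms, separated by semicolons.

There is no surviving spouse, so the entire estate passes to Magnus's descendants per stirpes.
The estate is divided into 5 equal shares of 1/5 among Eirik, Njord, Brynja, Frida, Asgeir.
Eirik predeceased; the 1/5 allotted to Eirik's branch passes to Eirik's issue by representation.
The 1/5 is divided into 4 equal shares of 1/20 among Ragna, Sindre, Gudrun, Ingeborg.
Ragna is living and takes 1/20.
Sindre is living and takes 1/20.
Gudrun is living and takes 1/20.
Ingeborg predeceased; the 1/20 allotted to Ingeborg's branch passes to Ingeborg's issue by representation.
The 1/20 is divided into 2 equal shares of 1/40 among Kolbein, Ylva.
Kolbein is living and takes 1/40.
Ylva is living and takes 1/40.
Njord is living and takes 1/5.
Brynja is living and takes 1/5.
Frida predeceased; the 1/5 allotted to Frida's branch passes to Frida's issue by representation.
Tove is the sole taker at this level and receives the full 1/5.
Asgeir predeceased; the 1/5 allotted to Asgeir's branch passes to Asgeir's issue by representation.
The 1/5 is divided into 3 equal shares of 1/15 among Hallvard, Oskar, Dagny.
Hallvard is living and takes 1/15.
Oskar is living and takes 1/15.
Dagny is living and takes 1/15.

Brynja 1/5; Dagny 1/15; Gudrun 1/20; Hallvard 1/15; Kolbein 1/40; Njord 1/5; Oskar 1/15; Ragna 1/20; Sindre 1/20; Tove 1/5; Ylva 1/40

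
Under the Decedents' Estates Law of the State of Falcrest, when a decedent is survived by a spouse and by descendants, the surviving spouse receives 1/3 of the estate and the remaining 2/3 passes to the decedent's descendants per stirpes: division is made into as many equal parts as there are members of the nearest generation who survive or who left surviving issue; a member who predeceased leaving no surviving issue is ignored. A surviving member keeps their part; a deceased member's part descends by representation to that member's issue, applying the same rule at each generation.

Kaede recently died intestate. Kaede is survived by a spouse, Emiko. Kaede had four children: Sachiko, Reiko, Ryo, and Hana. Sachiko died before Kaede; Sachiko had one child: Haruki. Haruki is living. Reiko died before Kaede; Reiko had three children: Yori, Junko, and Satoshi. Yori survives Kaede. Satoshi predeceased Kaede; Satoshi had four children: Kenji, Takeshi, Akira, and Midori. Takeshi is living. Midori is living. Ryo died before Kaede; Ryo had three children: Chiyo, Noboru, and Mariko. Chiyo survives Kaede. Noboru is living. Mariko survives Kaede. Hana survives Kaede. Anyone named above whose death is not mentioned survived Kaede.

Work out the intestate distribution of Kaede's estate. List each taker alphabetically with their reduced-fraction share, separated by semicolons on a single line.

Akira 1/72; Chiyo 1/18; Emiko 1/3; Hana 1/6; Haruki 1/6; Junko 1/18; Kenji 1/72; Mariko 1/18; Midori 1/72; Noboru 1/18; Takeshi 1/72; Yori 1/18

Emiko, as surviving spouse, takes 1/3.
The remaining 2/3 passes to Kaede's descendants per stirpes.
The 2/3 is divided into 4 equal shares of 1/6 among Sachiko, Reiko, Ryo, Hana.
Sachiko predeceased; the 1/6 allotted to Sachiko's branch passes to Sachiko's issue by representation.
Haruki is the sole taker at this level and receives the full 1/6.
Reiko predeceased; the 1/6 allotted to Reiko's branch passes to Reiko's issue by representation.
The 1/6 is divided into 3 equal shares of 1/18 among Yori, Junko, Satoshi.
Yori is living and takes 1/18.
Junko is living and takes 1/18.
Satoshi predeceased; the 1/18 allotted to Satoshi's branch passes to Satoshi's issue by representation.
The 1/18 is divided into 4 equal shares of 1/72 among Kenji, Takeshi, Akira, Midori.
Kenji is living and takes 1/72.
Takeshi is living and takes 1/72.
Akira is living and takes 1/72.
Midori is living and takes 1/72.
Ryo predeceased; the 1/6 allotted to Ryo's branch passes to Ryo's issue by representation.
The 1/6 is divided into 3 equal shares of 1/18 among Chiyo, Noboru, Mariko.
Chiyo is living and takes 1/18.
Noboru is living and takes 1/18.
Mariko is living and takes 1/18.
Hana is living and takes 1/6.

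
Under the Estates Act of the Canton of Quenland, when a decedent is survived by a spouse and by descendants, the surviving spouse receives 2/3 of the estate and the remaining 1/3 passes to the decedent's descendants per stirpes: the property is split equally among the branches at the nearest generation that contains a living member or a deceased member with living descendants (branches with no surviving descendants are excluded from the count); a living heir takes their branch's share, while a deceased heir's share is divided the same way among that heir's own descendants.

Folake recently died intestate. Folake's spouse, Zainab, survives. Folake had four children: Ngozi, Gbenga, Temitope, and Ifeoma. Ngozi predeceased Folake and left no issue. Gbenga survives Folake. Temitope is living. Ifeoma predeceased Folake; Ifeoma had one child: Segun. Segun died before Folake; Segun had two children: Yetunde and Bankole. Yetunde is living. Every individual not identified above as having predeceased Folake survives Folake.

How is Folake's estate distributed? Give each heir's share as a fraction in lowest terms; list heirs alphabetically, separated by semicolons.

Bankole 1/18; Gbenga 1/9; Temitope 1/9; Yetunde 1/18; Zainab 2/3

Zainab, as surviving spouse, takes 2/3.
The remaining 1/3 passes to Folake's descendants per stirpes.
Ngozi left no surviving issue, so that branch lapses and is disregarded.
The 1/3 is divided into 3 equal shares of 1/9 among Gbenga, Temitope, Ifeoma.
Gbenga is living and takes 1/9.
Temitope is living and takes 1/9.
Ifeoma predeceased; the 1/9 allotted to Ifeoma's branch passes to Ifeoma's issue by representation.
Segun's line is the sole branch at this level, so the full 1/9 passes to Segun's issue by representation.
The 1/9 is divided into 2 equal shares of 1/18 among Yetunde, Bankole.
Yetunde is living and takes 1/18.
Bankole is living and takes 1/18.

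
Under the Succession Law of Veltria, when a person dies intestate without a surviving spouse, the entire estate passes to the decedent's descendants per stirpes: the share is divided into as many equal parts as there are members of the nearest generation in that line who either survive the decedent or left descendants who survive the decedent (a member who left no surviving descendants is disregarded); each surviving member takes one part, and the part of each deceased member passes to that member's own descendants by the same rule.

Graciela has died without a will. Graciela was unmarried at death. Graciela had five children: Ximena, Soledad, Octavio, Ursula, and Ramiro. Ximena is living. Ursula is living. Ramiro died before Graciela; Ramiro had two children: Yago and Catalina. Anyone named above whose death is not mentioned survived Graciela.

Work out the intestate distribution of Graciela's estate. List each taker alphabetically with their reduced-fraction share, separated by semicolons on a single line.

There is no surviving spouse, so the entire estate passes to Graciela's descendants per stirpes.
The estate is divided into 5 equal shares of 1/5 among Ximena, Soledad, Octavio, Ursula, Ramiro.
Ximena is living and takes 1/5.
Soledad is living and takes 1/5.
Octavio is living and takes 1/5.
Ursula is living and takes 1/5.
Ramiro predeceased; the 1/5 allotted to Ramiro's branch passes to Ramiro's issue by representation.
The 1/5 is divided into 2 equal shares of 1/10 among Yago, Catalina.
Yago is living and takes 1/10.
Catalina is living and takes 1/10.

Catalina 1/10; Octavio 1/5; Soledad 1/5; Ursula 1/5; Ximena 1/5; Yago 1/10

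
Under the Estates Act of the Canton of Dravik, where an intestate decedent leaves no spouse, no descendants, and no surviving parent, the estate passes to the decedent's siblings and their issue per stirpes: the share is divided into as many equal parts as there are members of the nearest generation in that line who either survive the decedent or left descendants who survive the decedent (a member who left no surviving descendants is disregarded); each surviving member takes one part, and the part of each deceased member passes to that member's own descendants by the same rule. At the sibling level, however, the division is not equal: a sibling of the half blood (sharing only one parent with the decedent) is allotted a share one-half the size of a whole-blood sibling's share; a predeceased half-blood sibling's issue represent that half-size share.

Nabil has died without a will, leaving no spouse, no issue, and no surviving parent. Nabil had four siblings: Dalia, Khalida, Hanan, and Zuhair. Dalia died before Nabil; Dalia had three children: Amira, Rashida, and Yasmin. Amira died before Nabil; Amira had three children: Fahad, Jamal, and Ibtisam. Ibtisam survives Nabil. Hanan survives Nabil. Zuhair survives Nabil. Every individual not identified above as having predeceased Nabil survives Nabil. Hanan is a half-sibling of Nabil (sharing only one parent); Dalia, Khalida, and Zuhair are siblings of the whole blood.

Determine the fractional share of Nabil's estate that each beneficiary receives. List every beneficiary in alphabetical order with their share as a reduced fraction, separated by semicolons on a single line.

No spouse, descendants, or parent survives, so the estate passes to Nabil's siblings per stirpes.
Half-blood siblings count for one-half the weight of whole-blood siblings at the initial division.
Dividing 1 in proportion to weights (total weight 7/2): Dalia (weight 1) → 2/7; Khalida (weight 1) → 2/7; Hanan (weight 1/2) → 1/7; Zuhair (weight 1) → 2/7.
Dalia predeceased; the 2/7 allotted to Dalia's branch passes to Dalia's issue by representation.
The 2/7 is divided into 3 equal shares of 2/21 among Amira, Rashida, Yasmin.
Amira predeceased; the 2/21 allotted to Amira's branch passes to Amira's issue by representation.
The 2/21 is divided into 3 equal shares of 2/63 among Fahad, Jamal, Ibtisam.
Fahad is living and takes 2/63.
Jamal is living and takes 2/63.
Ibtisam is living and takes 2/63.
Rashida is living and takes 2/21.
Yasmin is living and takes 2/21.
Khalida is living and takes 2/7.
Hanan is living and takes 1/7.
Zuhair is living and takes 2/7.

Fahad 2/63; Hanan 1/7; Ibtisam 2/63; Jamal 2/63; Khalida 2/7; Rashida 2/21; Yasmin 2/21; Zuhair 2/7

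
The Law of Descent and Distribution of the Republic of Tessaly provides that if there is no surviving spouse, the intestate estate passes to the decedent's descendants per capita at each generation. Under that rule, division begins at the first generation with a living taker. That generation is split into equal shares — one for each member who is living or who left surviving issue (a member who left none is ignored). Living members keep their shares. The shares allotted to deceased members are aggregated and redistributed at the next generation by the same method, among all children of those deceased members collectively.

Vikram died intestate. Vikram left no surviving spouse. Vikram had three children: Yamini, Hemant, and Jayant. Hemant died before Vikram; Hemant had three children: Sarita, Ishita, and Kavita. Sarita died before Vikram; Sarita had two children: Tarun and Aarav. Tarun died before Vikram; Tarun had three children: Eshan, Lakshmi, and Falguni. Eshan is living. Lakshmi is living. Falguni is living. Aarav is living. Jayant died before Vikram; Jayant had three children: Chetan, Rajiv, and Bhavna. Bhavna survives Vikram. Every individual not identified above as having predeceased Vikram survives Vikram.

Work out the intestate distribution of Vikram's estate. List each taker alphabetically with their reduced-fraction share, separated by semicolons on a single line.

Aarav 1/18; Bhavna 1/9; Chetan 1/9; Eshan 1/54; Falguni 1/54; Ishita 1/9; Kavita 1/9; Lakshmi 1/54; Rajiv 1/9; Yamini 1/3

There is no surviving spouse, so the entire estate passes to Vikram's descendants per capita at each generation.
At generation 1 (Yamini, Hemant, Jayant) there are 3 shares of (1)/3 = 1/3 each.
Living: Yamini — each takes 1/3.
Deceased: Hemant and Jayant. Their combined 2/3 is pooled and carried to generation 2.
At generation 2 (Sarita, Ishita, Kavita, Chetan, Rajiv, Bhavna) there are 6 shares of (2/3)/6 = 1/9 each.
Living: Ishita, Kavita, Chetan, Rajiv, and Bhavna — each takes 1/9.
Deceased: Sarita. That 1/9 share is carried to generation 3.
At generation 3 (Tarun, Aarav) there are 2 shares of (1/9)/2 = 1/18 each.
Living: Aarav — each takes 1/18.
Deceased: Tarun. That 1/18 share is carried to generation 4.
At generation 4 (Eshan, Lakshmi, Falguni) there are 3 shares of (1/18)/3 = 1/54 each.
Living: Eshan, Lakshmi, and Falguni — each takes 1/54.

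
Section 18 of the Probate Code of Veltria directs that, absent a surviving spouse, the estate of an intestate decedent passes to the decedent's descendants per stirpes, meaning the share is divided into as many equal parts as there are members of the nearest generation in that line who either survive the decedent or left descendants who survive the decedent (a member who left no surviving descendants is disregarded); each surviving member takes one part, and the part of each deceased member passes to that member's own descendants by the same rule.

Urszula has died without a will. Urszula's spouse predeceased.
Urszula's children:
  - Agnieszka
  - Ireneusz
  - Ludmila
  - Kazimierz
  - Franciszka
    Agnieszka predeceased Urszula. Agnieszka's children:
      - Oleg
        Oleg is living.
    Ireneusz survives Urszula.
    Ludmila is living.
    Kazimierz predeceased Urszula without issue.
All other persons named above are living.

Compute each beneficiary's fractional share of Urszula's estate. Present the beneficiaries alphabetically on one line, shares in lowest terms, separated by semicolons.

Franciszka 1/4; Ireneusz 1/4; Ludmila 1/4; Oleg 1/4

There is no surviving spouse, so the entire estate passes to Urszula's descendants per stirpes.
Kazimierz left no surviving issue, so that branch lapses and is disregarded.
The estate is divided into 4 equal shares of 1/4 among Agnieszka, Ireneusz, Ludmila, Franciszka.
Agnieszka predeceased; the 1/4 allotted to Agnieszka's branch passes to Agnieszka's issue by representation.
Oleg is the sole taker at this level and receives the full 1/4.
Ireneusz is living and takes 1/4.
Ludmila is living and takes 1/4.
Franciszka is living and takes 1/4.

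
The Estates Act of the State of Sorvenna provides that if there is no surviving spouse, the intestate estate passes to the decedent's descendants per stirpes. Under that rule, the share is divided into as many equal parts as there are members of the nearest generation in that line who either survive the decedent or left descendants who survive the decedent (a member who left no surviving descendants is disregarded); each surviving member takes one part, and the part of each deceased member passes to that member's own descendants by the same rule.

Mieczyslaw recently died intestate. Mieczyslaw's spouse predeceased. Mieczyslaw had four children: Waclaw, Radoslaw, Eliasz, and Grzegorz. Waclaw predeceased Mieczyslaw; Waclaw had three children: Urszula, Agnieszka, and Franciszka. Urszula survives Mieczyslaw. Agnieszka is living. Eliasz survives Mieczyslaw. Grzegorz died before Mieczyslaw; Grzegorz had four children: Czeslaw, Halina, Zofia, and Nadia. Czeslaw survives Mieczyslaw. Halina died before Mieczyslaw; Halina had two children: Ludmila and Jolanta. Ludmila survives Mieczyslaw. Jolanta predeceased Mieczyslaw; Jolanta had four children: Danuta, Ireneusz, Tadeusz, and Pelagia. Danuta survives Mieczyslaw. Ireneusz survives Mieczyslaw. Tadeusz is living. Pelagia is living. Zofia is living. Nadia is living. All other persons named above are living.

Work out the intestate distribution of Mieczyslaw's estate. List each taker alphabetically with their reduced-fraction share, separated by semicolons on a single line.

There is no surviving spouse, so the entire estate passes to Mieczyslaw's descendants per stirpes.
The estate is divided into 4 equal shares of 1/4 among Waclaw, Radoslaw, Eliasz, Grzegorz.
Waclaw predeceased; the 1/4 allotted to Waclaw's branch passes to Waclaw's issue by representation.
The 1/4 is divided into 3 equal shares of 1/12 among Urszula, Agnieszka, Franciszka.
Urszula is living and takes 1/12.
Agnieszka is living and takes 1/12.
Franciszka is living and takes 1/12.
Radoslaw is living and takes 1/4.
Eliasz is living and takes 1/4.
Grzegorz predeceased; the 1/4 allotted to Grzegorz's branch passes to Grzegorz's issue by representation.
The 1/4 is divided into 4 equal shares of 1/16 among Czeslaw, Halina, Zofia, Nadia.
Czeslaw is living and takes 1/16.
Halina predeceased; the 1/16 allotted to Halina's branch passes to Halina's issue by representation.
The 1/16 is divided into 2 equal shares of 1/32 among Ludmila, Jolanta.
Ludmila is living and takes 1/32.
Jolanta predeceased; the 1/32 allotted to Jolanta's branch passes to Jolanta's issue by representation.
The 1/32 is divided into 4 equal shares of 1/128 among Danuta, Ireneusz, Tadeusz, Pelagia.
Danuta is living and takes 1/128.
Ireneusz is living and takes 1/128.
Tadeusz is living and takes 1/128.
Pelagia is living and takes 1/128.
Zofia is living and takes 1/16.
Nadia is living and takes 1/16.

Agnieszka 1/12; Czeslaw 1/16; Danuta 1/128; Eliasz 1/4; Franciszka 1/12; Ireneusz 1/128; Ludmila 1/32; Nadia 1/16; Pelagia 1/128; Radoslaw 1/4; Tadeusz 1/128; Urszula 1/12; Zofia 1/16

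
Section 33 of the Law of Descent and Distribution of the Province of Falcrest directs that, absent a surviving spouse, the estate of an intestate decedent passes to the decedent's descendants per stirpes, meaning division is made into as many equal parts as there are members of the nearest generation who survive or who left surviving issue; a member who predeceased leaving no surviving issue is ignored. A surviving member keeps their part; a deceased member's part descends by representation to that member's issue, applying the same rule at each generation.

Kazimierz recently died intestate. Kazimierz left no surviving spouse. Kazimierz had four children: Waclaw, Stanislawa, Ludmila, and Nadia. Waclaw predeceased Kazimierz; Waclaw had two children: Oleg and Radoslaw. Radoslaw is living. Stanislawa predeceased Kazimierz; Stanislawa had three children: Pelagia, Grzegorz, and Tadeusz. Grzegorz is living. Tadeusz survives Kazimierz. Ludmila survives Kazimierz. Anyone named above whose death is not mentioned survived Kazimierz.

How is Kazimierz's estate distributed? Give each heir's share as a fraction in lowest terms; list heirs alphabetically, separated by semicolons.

There is no surviving spouse, so the entire estate passes to Kazimierz's descendants per stirpes.
The estate is divided into 4 equal shares of 1/4 among Waclaw, Stanislawa, Ludmila, Nadia.
Waclaw predeceased; the 1/4 allotted to Waclaw's branch passes to Waclaw's issue by representation.
The 1/4 is divided into 2 equal shares of 1/8 among Oleg, Radoslaw.
Oleg is living and takes 1/8.
Radoslaw is living and takes 1/8.
Stanislawa predeceased; the 1/4 allotted to Stanislawa's branch passes to Stanislawa's issue by representation.
The 1/4 is divided into 3 equal shares of 1/12 among Pelagia, Grzegorz, Tadeusz.
Pelagia is living and takes 1/12.
Grzegorz is living and takes 1/12.
Tadeusz is living and takes 1/12.
Ludmila is living and takes 1/4.
Nadia is living and takes 1/4.

Grzegorz 1/12; Ludmila 1/4; Nadia 1/4; Oleg 1/8; Pelagia 1/12; Radoslaw 1/8; Tadeusz 1/12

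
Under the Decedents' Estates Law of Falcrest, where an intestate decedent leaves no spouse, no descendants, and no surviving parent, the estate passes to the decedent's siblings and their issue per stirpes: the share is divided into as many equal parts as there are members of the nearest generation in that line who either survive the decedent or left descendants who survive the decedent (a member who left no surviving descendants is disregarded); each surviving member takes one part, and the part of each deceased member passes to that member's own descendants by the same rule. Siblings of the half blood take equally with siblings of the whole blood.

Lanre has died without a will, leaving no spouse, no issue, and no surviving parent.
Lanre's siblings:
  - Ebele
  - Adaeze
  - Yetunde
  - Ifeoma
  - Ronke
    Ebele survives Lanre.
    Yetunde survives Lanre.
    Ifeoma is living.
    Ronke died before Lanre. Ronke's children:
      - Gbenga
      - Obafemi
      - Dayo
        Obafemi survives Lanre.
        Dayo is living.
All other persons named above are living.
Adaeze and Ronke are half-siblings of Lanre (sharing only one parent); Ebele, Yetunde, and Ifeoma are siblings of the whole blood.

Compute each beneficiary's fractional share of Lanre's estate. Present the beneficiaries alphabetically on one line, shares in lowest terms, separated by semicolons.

Adaeze 1/5; Dayo 1/15; Ebele 1/5; Gbenga 1/15; Ifeoma 1/5; Obafemi 1/15; Yetunde 1/5

No spouse, descendants, or parent survives, so the estate passes to Lanre's siblings per stirpes.
Half-blood and whole-blood siblings take equally under the stated rule.
The estate is divided into 5 equal shares of 1/5 among Ebele, Adaeze, Yetunde, Ifeoma, Ronke.
Ebele is living and takes 1/5.
Adaeze is living and takes 1/5.
Yetunde is living and takes 1/5.
Ifeoma is living and takes 1/5.
Ronke predeceased; the 1/5 allotted to Ronke's branch passes to Ronke's issue by representation.
The 1/5 is divided into 3 equal shares of 1/15 among Gbenga, Obafemi, Dayo.
Gbenga is living and takes 1/15.
Obafemi is living and takes 1/15.
Dayo is living and takes 1/15.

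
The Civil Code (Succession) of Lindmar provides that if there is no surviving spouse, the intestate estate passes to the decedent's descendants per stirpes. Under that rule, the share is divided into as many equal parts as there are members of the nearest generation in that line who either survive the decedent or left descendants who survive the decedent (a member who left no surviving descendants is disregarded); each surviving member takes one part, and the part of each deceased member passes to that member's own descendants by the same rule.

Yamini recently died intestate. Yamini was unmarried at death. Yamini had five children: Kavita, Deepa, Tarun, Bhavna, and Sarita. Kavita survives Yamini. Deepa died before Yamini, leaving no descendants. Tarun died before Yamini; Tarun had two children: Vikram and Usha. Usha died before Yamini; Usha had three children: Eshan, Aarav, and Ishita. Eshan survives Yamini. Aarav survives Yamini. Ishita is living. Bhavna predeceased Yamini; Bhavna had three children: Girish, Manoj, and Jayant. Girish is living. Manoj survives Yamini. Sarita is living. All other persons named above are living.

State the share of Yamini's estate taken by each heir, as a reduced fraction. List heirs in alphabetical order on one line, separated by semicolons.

Aarav 1/24; Eshan 1/24; Girish 1/12; Ishita 1/24; Jayant 1/12; Kavita 1/4; Manoj 1/12; Sarita 1/4; Vikram 1/8

There is no surviving spouse, so the entire estate passes to Yamini's descendants per stirpes.
Deepa left no surviving issue, so that branch lapses and is disregarded.
The estate is divided into 4 equal shares of 1/4 among Kavita, Tarun, Bhavna, Sarita.
Kavita is living and takes 1/4.
Tarun predeceased; the 1/4 allotted to Tarun's branch passes to Tarun's issue by representation.
The 1/4 is divided into 2 equal shares of 1/8 among Vikram, Usha.
Vikram is living and takes 1/8.
Usha predeceased; the 1/8 allotted to Usha's branch passes to Usha's issue by representation.
The 1/8 is divided into 3 equal shares of 1/24 among Eshan, Aarav, Ishita.
Eshan is living and takes 1/24.
Aarav is living and takes 1/24.
Ishita is living and takes 1/24.
Bhavna predeceased; the 1/4 allotted to Bhavna's branch passes to Bhavna's issue by representation.
The 1/4 is divided into 3 equal shares of 1/12 among Girish, Manoj, Jayant.
Girish is living and takes 1/12.
Manoj is living and takes 1/12.
Jayant is living and takes 1/12.
Sarita is living and takes 1/4.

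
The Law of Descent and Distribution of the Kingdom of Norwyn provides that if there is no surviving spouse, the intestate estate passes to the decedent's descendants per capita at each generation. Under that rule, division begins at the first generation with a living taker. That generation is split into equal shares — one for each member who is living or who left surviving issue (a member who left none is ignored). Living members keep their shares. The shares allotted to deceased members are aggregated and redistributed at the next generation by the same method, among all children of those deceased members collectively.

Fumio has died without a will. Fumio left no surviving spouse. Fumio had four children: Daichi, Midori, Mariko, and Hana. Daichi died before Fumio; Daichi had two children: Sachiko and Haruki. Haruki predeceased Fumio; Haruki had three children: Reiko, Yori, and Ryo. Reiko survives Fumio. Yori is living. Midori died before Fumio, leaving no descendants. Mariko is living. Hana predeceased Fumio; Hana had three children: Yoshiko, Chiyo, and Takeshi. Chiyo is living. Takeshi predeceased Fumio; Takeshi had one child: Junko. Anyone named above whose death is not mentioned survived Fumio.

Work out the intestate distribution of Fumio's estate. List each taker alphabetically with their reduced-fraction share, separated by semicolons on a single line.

There is no surviving spouse, so the entire estate passes to Fumio's descendants per capita at each generation.
At generation 1 (Daichi, Mariko, Hana) there are 3 shares of (1)/3 = 1/3 each.
Living: Mariko — each takes 1/3.
Deceased: Daichi and Hana. Their combined 2/3 is pooled and carried to generation 2.
At generation 2 (Sachiko, Haruki, Yoshiko, Chiyo, Takeshi) there are 5 shares of (2/3)/5 = 2/15 each.
Living: Sachiko, Yoshiko, and Chiyo — each takes 2/15.
Deceased: Haruki and Takeshi. Their combined 4/15 is pooled and carried to generation 3.
At generation 3 (Reiko, Yori, Ryo, Junko) there are 4 shares of (4/15)/4 = 1/15 each.
Living: Reiko, Yori, Ryo, and Junko — each takes 1/15.

Chiyo 2/15; Junko 1/15; Mariko 1/3; Reiko 1/15; Ryo 1/15; Sachiko 2/15; Yori 1/15; Yoshiko 2/15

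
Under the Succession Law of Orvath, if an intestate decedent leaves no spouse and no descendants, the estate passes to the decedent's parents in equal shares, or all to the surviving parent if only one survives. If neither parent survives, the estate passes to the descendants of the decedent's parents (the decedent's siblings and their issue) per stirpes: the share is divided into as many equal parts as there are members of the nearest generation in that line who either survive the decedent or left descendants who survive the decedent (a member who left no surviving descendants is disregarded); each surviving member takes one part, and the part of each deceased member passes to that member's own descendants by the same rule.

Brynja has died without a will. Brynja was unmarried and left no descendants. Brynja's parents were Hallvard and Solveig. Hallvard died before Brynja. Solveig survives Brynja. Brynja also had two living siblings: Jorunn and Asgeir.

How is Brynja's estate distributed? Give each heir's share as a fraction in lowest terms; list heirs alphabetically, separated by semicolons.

Only one parent, Solveig, survives, so Solveig takes the entire estate. The siblings take nothing because a surviving parent has priority.

Solveig 1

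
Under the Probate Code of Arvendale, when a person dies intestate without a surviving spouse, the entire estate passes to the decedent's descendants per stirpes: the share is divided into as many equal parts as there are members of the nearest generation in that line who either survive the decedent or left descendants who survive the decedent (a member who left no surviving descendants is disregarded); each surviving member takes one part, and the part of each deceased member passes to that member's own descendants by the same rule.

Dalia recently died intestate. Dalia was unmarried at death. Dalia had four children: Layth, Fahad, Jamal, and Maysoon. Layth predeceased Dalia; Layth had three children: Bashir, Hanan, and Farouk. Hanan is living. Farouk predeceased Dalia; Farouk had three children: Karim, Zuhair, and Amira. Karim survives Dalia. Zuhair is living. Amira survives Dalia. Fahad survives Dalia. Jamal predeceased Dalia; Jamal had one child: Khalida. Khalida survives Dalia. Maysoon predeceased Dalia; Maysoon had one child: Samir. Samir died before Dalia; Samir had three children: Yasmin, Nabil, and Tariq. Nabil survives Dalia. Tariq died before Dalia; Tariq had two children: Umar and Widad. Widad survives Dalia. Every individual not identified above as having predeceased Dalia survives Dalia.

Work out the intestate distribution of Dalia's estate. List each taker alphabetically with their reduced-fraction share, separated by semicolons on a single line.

There is no surviving spouse, so the entire estate passes to Dalia's descendants per stirpes.
The estate is divided into 4 equal shares of 1/4 among Layth, Fahad, Jamal, Maysoon.
Layth predeceased; the 1/4 allotted to Layth's branch passes to Layth's issue by representation.
The 1/4 is divided into 3 equal shares of 1/12 among Bashir, Hanan, Farouk.
Bashir is living and takes 1/12.
Hanan is living and takes 1/12.
Farouk predeceased; the 1/12 allotted to Farouk's branch passes to Farouk's issue by representation.
The 1/12 is divided into 3 equal shares of 1/36 among Karim, Zuhair, Amira.
Karim is living and takes 1/36.
Zuhair is living and takes 1/36.
Amira is living and takes 1/36.
Fahad is living and takes 1/4.
Jamal predeceased; the 1/4 allotted to Jamal's branch passes to Jamal's issue by representation.
Khalida is the sole taker at this level and receives the full 1/4.
Maysoon predeceased; the 1/4 allotted to Maysoon's branch passes to Maysoon's issue by representation.
Samir's line is the sole branch at this level, so the full 1/4 passes to Samir's issue by representation.
The 1/4 is divided into 3 equal shares of 1/12 among Yasmin, Nabil, Tariq.
Yasmin is living and takes 1/12.
Nabil is living and takes 1/12.
Tariq predeceased; the 1/12 allotted to Tariq's branch passes to Tariq's issue by representation.
The 1/12 is divided into 2 equal shares of 1/24 among Umar, Widad.
Umar is living and takes 1/24.
Widad is living and takes 1/24.

Amira 1/36; Bashir 1/12; Fahad 1/4; Hanan 1/12; Karim 1/36; Khalida 1/4; Nabil 1/12; Umar 1/24; Widad 1/24; Yasmin 1/12; Zuhair 1/36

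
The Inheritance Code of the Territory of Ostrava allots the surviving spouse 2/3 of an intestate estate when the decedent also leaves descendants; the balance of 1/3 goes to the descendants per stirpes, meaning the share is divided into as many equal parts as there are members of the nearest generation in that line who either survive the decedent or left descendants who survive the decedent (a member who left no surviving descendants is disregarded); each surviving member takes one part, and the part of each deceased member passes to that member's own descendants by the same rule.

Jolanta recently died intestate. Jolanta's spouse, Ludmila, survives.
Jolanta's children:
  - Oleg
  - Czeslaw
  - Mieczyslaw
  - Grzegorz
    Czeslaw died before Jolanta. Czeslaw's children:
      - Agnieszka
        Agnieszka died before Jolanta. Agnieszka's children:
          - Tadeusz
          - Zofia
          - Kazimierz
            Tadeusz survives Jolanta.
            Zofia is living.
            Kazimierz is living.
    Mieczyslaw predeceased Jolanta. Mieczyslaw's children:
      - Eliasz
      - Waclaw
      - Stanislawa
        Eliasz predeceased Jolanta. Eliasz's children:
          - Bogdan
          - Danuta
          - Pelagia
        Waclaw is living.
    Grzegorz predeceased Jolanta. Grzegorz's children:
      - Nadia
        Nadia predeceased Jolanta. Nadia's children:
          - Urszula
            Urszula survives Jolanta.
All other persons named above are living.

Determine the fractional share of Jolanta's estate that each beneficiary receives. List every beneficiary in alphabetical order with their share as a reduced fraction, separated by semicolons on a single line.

Ludmila, as surviving spouse, takes 2/3.
The remaining 1/3 passes to Jolanta's descendants per stirpes.
The 1/3 is divided into 4 equal shares of 1/12 among Oleg, Czeslaw, Mieczyslaw, Grzegorz.
Oleg is living and takes 1/12.
Czeslaw predeceased; the 1/12 allotted to Czeslaw's branch passes to Czeslaw's issue by representation.
Agnieszka's line is the sole branch at this level, so the full 1/12 passes to Agnieszka's issue by representation.
The 1/12 is divided into 3 equal shares of 1/36 among Tadeusz, Zofia, Kazimierz.
Tadeusz is living and takes 1/36.
Zofia is living and takes 1/36.
Kazimierz is living and takes 1/36.
Mieczyslaw predeceased; the 1/12 allotted to Mieczyslaw's branch passes to Mieczyslaw's issue by representation.
The 1/12 is divided into 3 equal shares of 1/36 among Eliasz, Waclaw, Stanislawa.
Eliasz predeceased; the 1/36 allotted to Eliasz's branch passes to Eliasz's issue by representation.
The 1/36 is divided into 3 equal shares of 1/108 among Bogdan, Danuta, Pelagia.
Bogdan is living and takes 1/108.
Danuta is living and takes 1/108.
Pelagia is living and takes 1/108.
Waclaw is living and takes 1/36.
Stanislawa is living and takes 1/36.
Grzegorz predeceased; the 1/12 allotted to Grzegorz's branch passes to Grzegorz's issue by representation.
Nadia's line is the sole branch at this level, so the full 1/12 passes to Nadia's issue by representation.
Urszula is the sole taker at this level and receives the full 1/12.

Bogdan 1/108; Danuta 1/108; Kazimierz 1/36; Ludmila 2/3; Oleg 1/12; Pelagia 1/108; Stanislawa 1/36; Tadeusz 1/36; Urszula 1/12; Waclaw 1/36; Zofia 1/36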